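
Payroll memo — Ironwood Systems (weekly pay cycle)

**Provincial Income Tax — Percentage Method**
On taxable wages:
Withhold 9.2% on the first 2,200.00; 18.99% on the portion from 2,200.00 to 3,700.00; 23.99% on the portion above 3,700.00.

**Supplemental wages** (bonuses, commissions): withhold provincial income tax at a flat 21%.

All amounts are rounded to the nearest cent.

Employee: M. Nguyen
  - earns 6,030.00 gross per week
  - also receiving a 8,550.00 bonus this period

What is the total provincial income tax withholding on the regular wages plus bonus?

Provincial Income Tax: taxable = 6,030.00
  487.25 + 23.99% × (6,030.00 − 3,700.00) = 487.25 + 23.99% × 2,330.00 = 1,046.22
Supplemental (21% flat on bonus): 21% × 8,550.00 = 1,795.50
Total provincial income tax: 1,046.22 + 1,795.50 = 2,841.72

2,841.72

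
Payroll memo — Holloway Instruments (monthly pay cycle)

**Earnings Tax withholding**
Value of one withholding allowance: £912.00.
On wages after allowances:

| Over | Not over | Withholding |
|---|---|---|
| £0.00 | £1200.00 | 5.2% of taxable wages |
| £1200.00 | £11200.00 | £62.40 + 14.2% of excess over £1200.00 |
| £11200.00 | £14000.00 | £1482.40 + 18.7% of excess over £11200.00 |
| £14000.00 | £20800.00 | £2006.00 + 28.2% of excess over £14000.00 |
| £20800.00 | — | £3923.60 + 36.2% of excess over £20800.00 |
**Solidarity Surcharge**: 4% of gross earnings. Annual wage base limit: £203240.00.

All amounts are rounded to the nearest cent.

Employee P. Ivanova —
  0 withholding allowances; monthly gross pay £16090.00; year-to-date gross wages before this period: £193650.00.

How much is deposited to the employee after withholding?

Earnings Tax: taxable = £16090.00
  £2006.00 + 28.2% × (£16090.00 − £14000.00) = £2006.00 + 28.2% × £2090.00 = £2595.38
Solidarity Surcharge: cap £203240.00 − YTD £193650.00 = £9590.00 subject; 4% × £9590.00 = £383.60
Total withheld: £2595.38 + £383.60 = £2978.98
Net pay: £16090.00 − £2978.98 = £13111.02

£13111.02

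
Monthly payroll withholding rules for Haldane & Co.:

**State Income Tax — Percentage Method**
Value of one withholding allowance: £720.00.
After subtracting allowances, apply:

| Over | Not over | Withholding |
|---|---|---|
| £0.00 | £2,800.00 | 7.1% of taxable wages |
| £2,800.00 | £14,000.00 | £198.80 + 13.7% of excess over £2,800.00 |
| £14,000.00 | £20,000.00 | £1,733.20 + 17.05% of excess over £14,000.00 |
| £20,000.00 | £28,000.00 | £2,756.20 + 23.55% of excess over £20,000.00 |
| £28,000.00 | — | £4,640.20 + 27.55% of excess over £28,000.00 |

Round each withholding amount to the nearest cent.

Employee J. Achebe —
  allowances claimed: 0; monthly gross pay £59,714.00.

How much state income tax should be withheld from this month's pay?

£13,377.41

State Income Tax: taxable = £59,714.00
  £4,640.20 + 27.55% × (£59,714.00 − £28,000.00) = £4,640.20 + 27.55% × £31,714.00 = £13,377.41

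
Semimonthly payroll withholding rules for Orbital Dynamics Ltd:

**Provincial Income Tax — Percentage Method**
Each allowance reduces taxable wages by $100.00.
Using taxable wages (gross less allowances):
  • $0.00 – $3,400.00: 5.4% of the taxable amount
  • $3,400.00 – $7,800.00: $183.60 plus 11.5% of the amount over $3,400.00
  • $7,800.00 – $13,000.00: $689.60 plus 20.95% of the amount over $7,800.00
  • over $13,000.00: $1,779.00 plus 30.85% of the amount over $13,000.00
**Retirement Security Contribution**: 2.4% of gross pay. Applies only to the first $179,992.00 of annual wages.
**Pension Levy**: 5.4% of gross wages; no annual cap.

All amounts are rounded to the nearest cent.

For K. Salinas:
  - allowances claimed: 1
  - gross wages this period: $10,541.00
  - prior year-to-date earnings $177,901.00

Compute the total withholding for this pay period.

Provincial Income Tax: taxable = $10,541.00 − 1×$100.00 = $10,441.00
  $689.60 + 20.95% × ($10,441.00 − $7,800.00) = $689.60 + 20.95% × $2,641.00 = $1,242.89
Retirement Security Contribution: cap $179,992.00 − YTD $177,901.00 = $2,091.00 subject; 2.4% × $2,091.00 = $50.18
Pension Levy: 5.4% × $10,541.00 = $569.21
Total: $1,242.89 + $50.18 + $569.21 = $1,862.28

$1,862.28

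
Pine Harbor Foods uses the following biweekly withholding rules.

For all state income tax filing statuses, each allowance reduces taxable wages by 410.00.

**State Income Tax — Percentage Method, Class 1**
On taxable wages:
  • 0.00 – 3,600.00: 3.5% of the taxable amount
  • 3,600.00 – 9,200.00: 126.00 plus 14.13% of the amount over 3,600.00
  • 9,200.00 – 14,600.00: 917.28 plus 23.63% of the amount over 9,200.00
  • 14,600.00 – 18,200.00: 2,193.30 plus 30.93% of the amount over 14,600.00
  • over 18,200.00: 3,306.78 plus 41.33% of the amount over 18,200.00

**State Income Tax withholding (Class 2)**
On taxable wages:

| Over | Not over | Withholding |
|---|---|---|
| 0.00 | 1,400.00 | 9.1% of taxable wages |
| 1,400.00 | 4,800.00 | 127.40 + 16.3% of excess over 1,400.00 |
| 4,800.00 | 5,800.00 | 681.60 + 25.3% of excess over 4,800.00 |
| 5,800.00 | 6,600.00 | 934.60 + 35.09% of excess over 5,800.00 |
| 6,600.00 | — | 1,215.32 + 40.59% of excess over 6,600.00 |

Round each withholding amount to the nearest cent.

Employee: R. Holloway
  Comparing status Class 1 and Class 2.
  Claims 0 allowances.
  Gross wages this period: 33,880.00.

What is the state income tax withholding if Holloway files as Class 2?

12,288.27

State Income Tax (Class 2): taxable = 33,880.00
  1,215.32 + 40.59% × (33,880.00 − 6,600.00) = 1,215.32 + 40.59% × 27,280.00 = 12,288.27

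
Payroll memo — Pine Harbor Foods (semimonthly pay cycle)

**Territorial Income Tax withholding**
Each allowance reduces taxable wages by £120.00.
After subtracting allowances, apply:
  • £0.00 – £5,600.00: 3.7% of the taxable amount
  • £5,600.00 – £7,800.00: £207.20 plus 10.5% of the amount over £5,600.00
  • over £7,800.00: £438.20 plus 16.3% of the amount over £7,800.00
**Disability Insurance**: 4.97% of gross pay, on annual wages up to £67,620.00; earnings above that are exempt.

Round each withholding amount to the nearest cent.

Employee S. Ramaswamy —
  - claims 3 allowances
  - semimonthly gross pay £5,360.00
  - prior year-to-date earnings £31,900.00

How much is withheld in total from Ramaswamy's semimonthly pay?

£451.39

Territorial Income Tax: taxable = £5,360.00 − 3×£120.00 = £5,000.00
  3.7% × £5,000.00 = £185.00
Disability Insurance: 4.97% × £5,360.00 = £266.39
Total: £185.00 + £266.39 = £451.39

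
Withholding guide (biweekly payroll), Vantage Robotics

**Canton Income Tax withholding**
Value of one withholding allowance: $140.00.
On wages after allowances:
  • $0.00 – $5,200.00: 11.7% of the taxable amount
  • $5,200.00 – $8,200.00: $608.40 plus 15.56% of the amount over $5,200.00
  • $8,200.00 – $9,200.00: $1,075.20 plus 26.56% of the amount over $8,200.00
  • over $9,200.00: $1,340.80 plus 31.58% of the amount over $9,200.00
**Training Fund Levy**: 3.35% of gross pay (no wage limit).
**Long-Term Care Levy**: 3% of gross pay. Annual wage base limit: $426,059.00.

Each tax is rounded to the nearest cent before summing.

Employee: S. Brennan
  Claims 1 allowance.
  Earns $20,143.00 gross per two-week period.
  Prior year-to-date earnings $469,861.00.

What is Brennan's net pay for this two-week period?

$14,715.82

Canton Income Tax: taxable = $20,143.00 − 1×$140.00 = $20,003.00
  $1,340.80 + 31.58% × ($20,003.00 − $9,200.00) = $1,340.80 + 31.58% × $10,803.00 = $4,752.39
Training Fund Levy: 3.35% × $20,143.00 = $674.79
Long-Term Care Levy: YTD $469,861.00 ≥ cap $426,059.00 → $0.00
Total withheld: $4,752.39 + $674.79 + $0.00 = $5,427.18
Net pay: $20,143.00 − $5,427.18 = $14,715.82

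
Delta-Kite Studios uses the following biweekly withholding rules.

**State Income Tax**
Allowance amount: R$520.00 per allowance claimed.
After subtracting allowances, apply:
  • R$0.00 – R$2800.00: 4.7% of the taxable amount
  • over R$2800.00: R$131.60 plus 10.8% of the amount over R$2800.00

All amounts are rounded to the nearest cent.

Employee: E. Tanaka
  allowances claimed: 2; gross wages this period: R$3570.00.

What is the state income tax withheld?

R$118.91

State Income Tax: taxable = R$3570.00 − 2×R$520.00 = R$2530.00
  4.7% × R$2530.00 = R$118.91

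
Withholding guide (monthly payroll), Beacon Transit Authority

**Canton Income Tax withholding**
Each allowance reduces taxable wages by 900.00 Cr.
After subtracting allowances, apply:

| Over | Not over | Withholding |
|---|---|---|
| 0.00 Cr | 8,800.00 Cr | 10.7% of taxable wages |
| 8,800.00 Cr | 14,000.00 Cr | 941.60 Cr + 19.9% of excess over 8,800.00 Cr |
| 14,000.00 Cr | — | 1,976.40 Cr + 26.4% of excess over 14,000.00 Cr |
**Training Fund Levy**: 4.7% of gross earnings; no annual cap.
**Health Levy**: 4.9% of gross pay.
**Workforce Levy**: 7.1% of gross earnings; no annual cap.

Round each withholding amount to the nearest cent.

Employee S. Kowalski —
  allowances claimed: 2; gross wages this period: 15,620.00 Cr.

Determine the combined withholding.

Canton Income Tax: taxable = 15,620.00 Cr − 2×900.00 Cr = 13,820.00 Cr
  941.60 Cr + 19.9% × (13,820.00 Cr − 8,800.00 Cr) = 941.60 Cr + 19.9% × 5,020.00 Cr = 1,940.58 Cr
Training Fund Levy: 4.7% × 15,620.00 Cr = 734.14 Cr
Health Levy: 4.9% × 15,620.00 Cr = 765.38 Cr
Workforce Levy: 7.1% × 15,620.00 Cr = 1,109.02 Cr
Total: 1,940.58 Cr + 734.14 Cr + 765.38 Cr + 1,109.02 Cr = 4,549.12 Cr

4,549.12 Cr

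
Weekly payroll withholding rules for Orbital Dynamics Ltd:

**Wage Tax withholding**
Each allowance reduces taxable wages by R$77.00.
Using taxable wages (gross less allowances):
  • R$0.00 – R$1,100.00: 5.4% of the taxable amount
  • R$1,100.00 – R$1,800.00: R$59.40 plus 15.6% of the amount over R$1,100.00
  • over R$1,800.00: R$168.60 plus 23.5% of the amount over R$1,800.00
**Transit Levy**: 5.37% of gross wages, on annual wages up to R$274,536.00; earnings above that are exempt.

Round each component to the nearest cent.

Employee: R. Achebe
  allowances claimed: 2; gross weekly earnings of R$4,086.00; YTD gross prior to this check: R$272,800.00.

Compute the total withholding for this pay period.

R$762.84

Wage Tax: taxable = R$4,086.00 − 2×R$77.00 = R$3,932.00
  R$168.60 + 23.5% × (R$3,932.00 − R$1,800.00) = R$168.60 + 23.5% × R$2,132.00 = R$669.62
Transit Levy: cap R$274,536.00 − YTD R$272,800.00 = R$1,736.00 subject; 5.37% × R$1,736.00 = R$93.22
Total: R$669.62 + R$93.22 = R$762.84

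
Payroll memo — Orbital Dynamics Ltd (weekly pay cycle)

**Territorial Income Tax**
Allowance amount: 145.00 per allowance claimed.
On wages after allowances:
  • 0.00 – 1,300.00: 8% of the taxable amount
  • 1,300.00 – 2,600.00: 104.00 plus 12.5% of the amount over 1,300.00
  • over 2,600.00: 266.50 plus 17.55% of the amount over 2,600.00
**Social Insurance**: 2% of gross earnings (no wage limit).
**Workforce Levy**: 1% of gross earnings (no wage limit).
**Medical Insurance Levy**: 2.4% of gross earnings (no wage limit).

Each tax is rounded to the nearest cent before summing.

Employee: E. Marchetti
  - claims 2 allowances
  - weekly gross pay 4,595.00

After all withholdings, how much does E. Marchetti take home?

Territorial Income Tax: taxable = 4,595.00 − 2×145.00 = 4,305.00
  266.50 + 17.55% × (4,305.00 − 2,600.00) = 266.50 + 17.55% × 1,705.00 = 565.73
Social Insurance: 2% × 4,595.00 = 91.90
Workforce Levy: 1% × 4,595.00 = 45.95
Medical Insurance Levy: 2.4% × 4,595.00 = 110.28
Total withheld: 565.73 + 91.90 + 45.95 + 110.28 = 813.86
Net pay: 4,595.00 − 813.86 = 3,781.14

3,781.14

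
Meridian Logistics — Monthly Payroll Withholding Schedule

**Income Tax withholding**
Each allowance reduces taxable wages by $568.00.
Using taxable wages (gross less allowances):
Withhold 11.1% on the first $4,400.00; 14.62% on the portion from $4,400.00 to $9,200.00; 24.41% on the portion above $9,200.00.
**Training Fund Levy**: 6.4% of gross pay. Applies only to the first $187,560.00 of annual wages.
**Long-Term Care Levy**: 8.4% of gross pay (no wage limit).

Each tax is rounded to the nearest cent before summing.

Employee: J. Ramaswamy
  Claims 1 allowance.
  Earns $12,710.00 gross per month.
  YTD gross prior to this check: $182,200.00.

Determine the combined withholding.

$3,318.98

Income Tax: taxable = $12,710.00 − 1×$568.00 = $12,142.00
  $1,190.16 + 24.41% × ($12,142.00 − $9,200.00) = $1,190.16 + 24.41% × $2,942.00 = $1,908.30
Training Fund Levy: cap $187,560.00 − YTD $182,200.00 = $5,360.00 subject; 6.4% × $5,360.00 = $343.04
Long-Term Care Levy: 8.4% × $12,710.00 = $1,067.64
Total: $1,908.30 + $343.04 + $1,067.64 = $3,318.98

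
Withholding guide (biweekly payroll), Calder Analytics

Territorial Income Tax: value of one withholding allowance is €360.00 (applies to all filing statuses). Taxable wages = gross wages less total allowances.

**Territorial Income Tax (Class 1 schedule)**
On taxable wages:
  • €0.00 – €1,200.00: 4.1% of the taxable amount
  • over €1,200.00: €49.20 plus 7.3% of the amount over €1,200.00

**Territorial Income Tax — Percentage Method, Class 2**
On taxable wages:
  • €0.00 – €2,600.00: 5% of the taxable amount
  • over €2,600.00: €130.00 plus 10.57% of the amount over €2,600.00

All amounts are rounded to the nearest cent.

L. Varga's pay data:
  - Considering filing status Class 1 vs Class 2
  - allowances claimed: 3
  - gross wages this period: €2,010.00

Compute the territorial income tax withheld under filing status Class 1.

€38.13

Territorial Income Tax (Class 1): taxable = €2,010.00 − 3×€360.00 = €930.00
  4.1% × €930.00 = €38.13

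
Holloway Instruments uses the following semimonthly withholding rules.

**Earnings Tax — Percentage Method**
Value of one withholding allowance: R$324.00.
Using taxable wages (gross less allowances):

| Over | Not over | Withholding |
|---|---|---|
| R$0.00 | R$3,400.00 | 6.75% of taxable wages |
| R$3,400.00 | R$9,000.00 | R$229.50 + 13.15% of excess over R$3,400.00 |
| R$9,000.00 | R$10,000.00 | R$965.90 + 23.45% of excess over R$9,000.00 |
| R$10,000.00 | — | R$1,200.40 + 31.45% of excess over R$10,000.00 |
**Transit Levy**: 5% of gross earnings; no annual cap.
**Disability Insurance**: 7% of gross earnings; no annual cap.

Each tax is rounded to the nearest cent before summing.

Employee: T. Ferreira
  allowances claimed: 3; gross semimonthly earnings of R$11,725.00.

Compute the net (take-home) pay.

Earnings Tax: taxable = R$11,725.00 − 3×R$324.00 = R$10,753.00
  R$1,200.40 + 31.45% × (R$10,753.00 − R$10,000.00) = R$1,200.40 + 31.45% × R$753.00 = R$1,437.22
Transit Levy: 5% × R$11,725.00 = R$586.25
Disability Insurance: 7% × R$11,725.00 = R$820.75
Total withheld: R$1,437.22 + R$586.25 + R$820.75 = R$2,844.22
Net pay: R$11,725.00 − R$2,844.22 = R$8,880.78

R$8,880.78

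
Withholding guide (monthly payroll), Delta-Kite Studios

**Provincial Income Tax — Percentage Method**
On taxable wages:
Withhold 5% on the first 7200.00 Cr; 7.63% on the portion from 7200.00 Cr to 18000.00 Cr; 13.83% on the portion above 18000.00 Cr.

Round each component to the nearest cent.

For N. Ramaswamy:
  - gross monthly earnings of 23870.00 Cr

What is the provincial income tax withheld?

1995.86 Cr

Provincial Income Tax: taxable = 23870.00 Cr
  1184.04 Cr + 13.83% × (23870.00 Cr − 18000.00 Cr) = 1184.04 Cr + 13.83% × 5870.00 Cr = 1995.86 Cr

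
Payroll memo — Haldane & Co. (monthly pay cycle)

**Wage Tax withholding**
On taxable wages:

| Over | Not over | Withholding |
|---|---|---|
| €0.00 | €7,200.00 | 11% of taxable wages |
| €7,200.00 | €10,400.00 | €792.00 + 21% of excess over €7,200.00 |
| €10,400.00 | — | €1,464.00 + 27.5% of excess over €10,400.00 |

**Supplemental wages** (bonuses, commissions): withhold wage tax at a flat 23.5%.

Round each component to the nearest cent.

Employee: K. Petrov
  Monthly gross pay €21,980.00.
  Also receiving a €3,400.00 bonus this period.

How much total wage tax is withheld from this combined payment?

Wage Tax: taxable = €21,980.00
  €1,464.00 + 27.5% × (€21,980.00 − €10,400.00) = €1,464.00 + 27.5% × €11,580.00 = €4,648.50
Supplemental (23.5% flat on bonus): 23.5% × €3,400.00 = €799.00
Total wage tax: €4,648.50 + €799.00 = €5,447.50

€5,447.50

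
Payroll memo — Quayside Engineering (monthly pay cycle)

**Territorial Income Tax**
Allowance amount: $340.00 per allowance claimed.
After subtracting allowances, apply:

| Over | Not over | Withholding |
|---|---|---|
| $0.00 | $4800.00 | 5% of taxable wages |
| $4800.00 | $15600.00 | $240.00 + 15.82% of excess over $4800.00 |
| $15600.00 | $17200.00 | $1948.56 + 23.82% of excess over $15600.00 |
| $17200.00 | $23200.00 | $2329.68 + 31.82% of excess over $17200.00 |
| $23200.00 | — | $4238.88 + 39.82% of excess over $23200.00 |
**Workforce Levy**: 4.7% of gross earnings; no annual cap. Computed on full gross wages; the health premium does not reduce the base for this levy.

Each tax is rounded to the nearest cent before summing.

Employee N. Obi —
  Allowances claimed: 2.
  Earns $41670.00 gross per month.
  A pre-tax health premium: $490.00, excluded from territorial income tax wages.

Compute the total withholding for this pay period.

$13086.23

Territorial Income Tax: taxable = $41670.00 − $490.00 − 2×$340.00 = $40500.00
  $4238.88 + 39.82% × ($40500.00 − $23200.00) = $4238.88 + 39.82% × $17300.00 = $11127.74
Workforce Levy: 4.7% × $41670.00 = $1958.49
Total: $11127.74 + $1958.49 = $13086.23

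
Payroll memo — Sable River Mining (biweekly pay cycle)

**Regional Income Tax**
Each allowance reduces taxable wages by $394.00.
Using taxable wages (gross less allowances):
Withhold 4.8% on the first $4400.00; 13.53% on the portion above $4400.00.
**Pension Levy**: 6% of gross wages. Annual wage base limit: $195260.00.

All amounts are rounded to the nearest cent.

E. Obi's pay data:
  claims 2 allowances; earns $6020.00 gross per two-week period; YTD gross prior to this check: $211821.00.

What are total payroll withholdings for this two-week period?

$323.77

Regional Income Tax: taxable = $6020.00 − 2×$394.00 = $5232.00
  $211.20 + 13.53% × ($5232.00 − $4400.00) = $211.20 + 13.53% × $832.00 = $323.77
Pension Levy: YTD $211821.00 ≥ cap $195260.00 → $0.00
Total: $323.77 + $0.00 = $323.77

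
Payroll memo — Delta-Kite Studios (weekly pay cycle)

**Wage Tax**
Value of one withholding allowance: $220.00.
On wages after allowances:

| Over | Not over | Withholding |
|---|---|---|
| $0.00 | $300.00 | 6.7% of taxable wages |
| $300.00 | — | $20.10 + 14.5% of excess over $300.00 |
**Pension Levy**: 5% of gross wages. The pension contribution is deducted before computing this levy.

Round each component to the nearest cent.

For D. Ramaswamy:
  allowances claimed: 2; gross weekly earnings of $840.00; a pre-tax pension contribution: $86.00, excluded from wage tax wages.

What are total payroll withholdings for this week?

Wage Tax: taxable = $840.00 − $86.00 − 2×$220.00 = $314.00
  $20.10 + 14.5% × ($314.00 − $300.00) = $20.10 + 14.5% × $14.00 = $22.13
Pension Levy: 5% × $754.00 = $37.70
Total: $22.13 + $37.70 = $59.83

$59.83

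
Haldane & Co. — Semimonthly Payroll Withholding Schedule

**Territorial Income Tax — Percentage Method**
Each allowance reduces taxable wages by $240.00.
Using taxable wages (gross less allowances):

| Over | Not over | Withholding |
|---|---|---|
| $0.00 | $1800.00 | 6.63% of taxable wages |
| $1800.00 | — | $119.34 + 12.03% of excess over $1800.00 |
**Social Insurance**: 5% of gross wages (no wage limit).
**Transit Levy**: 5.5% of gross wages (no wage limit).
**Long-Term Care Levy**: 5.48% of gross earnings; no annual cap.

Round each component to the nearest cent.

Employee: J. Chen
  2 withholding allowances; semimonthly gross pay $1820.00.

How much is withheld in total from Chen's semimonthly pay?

Territorial Income Tax: taxable = $1820.00 − 2×$240.00 = $1340.00
  6.63% × $1340.00 = $88.84
Social Insurance: 5% × $1820.00 = $91.00
Transit Levy: 5.5% × $1820.00 = $100.10
Long-Term Care Levy: 5.48% × $1820.00 = $99.74
Total: $88.84 + $91.00 + $100.10 + $99.74 = $379.68

$379.68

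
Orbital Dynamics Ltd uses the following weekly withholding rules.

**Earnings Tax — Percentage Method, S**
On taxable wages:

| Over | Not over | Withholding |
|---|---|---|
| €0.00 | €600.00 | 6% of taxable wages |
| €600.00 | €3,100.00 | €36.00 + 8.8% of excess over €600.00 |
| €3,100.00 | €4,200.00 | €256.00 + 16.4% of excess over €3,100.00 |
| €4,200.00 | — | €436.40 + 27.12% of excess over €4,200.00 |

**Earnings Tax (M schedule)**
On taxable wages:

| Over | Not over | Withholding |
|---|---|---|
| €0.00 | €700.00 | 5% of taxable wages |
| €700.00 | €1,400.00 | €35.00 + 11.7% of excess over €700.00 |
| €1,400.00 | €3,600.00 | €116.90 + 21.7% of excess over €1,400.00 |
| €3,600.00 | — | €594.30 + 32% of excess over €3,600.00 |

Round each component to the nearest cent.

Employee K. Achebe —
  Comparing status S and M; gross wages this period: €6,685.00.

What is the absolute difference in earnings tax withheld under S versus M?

€471.17

Earnings Tax (S): taxable = €6,685.00
  €436.40 + 27.12% × (€6,685.00 − €4,200.00) = €436.40 + 27.12% × €2,485.00 = €1,110.33
Earnings Tax (M): taxable = €6,685.00
  €594.30 + 32% × (€6,685.00 − €3,600.00) = €594.30 + 32% × €3,085.00 = €1,581.50
Difference: |€1,110.33 − €1,581.50| = €471.17 (higher under M)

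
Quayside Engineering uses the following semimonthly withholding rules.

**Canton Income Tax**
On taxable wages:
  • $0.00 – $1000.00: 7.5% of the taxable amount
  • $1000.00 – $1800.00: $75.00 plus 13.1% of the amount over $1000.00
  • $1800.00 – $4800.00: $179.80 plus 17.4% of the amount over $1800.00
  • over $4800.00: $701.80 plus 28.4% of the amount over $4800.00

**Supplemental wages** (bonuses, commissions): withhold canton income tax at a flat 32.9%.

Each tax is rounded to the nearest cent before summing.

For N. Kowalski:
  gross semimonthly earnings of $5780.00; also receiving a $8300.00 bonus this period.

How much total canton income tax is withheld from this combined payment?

Canton Income Tax: taxable = $5780.00
  $701.80 + 28.4% × ($5780.00 − $4800.00) = $701.80 + 28.4% × $980.00 = $980.12
Supplemental (32.9% flat on bonus): 32.9% × $8300.00 = $2730.70
Total canton income tax: $980.12 + $2730.70 = $3710.82

$3710.82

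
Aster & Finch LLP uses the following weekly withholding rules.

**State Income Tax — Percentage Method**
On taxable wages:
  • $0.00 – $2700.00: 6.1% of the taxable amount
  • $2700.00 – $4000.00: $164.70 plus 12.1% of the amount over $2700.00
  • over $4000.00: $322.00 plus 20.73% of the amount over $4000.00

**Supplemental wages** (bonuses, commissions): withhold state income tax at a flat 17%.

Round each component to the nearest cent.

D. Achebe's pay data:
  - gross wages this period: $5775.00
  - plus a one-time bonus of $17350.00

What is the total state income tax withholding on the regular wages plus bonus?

$3639.46

State Income Tax: taxable = $5775.00
  $322.00 + 20.73% × ($5775.00 − $4000.00) = $322.00 + 20.73% × $1775.00 = $689.96
Supplemental (17% flat on bonus): 17% × $17350.00 = $2949.50
Total state income tax: $689.96 + $2949.50 = $3639.46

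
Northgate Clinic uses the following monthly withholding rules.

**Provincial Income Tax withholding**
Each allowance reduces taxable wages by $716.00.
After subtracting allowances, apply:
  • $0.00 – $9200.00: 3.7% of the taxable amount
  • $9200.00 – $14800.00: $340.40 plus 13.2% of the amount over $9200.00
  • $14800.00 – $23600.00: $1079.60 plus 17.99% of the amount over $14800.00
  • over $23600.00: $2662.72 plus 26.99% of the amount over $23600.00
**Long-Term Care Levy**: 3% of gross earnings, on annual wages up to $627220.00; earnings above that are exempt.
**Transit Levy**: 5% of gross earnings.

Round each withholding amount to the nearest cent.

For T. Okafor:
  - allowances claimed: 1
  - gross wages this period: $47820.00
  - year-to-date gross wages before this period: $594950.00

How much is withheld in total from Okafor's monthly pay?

Provincial Income Tax: taxable = $47820.00 − 1×$716.00 = $47104.00
  $2662.72 + 26.99% × ($47104.00 − $23600.00) = $2662.72 + 26.99% × $23504.00 = $9006.45
Long-Term Care Levy: cap $627220.00 − YTD $594950.00 = $32270.00 subject; 3% × $32270.00 = $968.10
Transit Levy: 5% × $47820.00 = $2391.00
Total: $9006.45 + $968.10 + $2391.00 = $12365.55

$12365.55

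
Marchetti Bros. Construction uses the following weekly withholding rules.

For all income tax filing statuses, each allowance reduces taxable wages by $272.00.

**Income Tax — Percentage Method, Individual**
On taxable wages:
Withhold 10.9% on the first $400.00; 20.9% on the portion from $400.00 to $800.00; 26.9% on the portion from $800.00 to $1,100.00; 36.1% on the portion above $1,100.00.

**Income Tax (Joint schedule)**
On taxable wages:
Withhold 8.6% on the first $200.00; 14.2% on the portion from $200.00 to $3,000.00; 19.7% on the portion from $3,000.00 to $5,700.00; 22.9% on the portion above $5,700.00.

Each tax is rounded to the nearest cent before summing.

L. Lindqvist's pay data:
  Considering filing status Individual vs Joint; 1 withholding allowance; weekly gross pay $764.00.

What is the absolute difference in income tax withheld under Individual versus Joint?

Income Tax (Individual): taxable = $764.00 − 1×$272.00 = $492.00
  $43.60 + 20.9% × ($492.00 − $400.00) = $43.60 + 20.9% × $92.00 = $62.83
Income Tax (Joint): taxable = $764.00 − 1×$272.00 = $492.00
  $17.20 + 14.2% × ($492.00 − $200.00) = $17.20 + 14.2% × $292.00 = $58.66
Difference: |$62.83 − $58.66| = $4.17 (higher under Individual)

$4.17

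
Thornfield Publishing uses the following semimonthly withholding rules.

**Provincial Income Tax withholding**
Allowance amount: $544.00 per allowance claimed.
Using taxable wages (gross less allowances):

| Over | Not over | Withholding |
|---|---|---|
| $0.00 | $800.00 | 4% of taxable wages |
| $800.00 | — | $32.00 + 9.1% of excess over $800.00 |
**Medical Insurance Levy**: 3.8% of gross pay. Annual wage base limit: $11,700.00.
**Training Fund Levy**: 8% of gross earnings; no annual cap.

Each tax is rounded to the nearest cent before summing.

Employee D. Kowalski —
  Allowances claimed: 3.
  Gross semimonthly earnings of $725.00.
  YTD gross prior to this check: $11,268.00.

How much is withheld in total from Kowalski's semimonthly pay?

$74.42

Provincial Income Tax: taxable = $725.00 − 3×$544.00 = $-907.00
  Taxable ≤ 0 → $0.00
Medical Insurance Levy: cap $11,700.00 − YTD $11,268.00 = $432.00 subject; 3.8% × $432.00 = $16.42
Training Fund Levy: 8% × $725.00 = $58.00
Total: $0.00 + $16.42 + $58.00 = $74.42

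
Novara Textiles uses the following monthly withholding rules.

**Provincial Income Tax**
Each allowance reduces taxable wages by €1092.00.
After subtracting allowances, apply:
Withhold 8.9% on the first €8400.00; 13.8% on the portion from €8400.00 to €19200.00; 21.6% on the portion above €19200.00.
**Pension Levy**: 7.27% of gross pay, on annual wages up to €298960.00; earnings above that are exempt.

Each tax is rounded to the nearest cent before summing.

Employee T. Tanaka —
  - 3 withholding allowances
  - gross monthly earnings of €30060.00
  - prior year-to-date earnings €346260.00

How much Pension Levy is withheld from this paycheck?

€0.00

Pension Levy: YTD €346260.00 ≥ cap €298960.00 → €0.00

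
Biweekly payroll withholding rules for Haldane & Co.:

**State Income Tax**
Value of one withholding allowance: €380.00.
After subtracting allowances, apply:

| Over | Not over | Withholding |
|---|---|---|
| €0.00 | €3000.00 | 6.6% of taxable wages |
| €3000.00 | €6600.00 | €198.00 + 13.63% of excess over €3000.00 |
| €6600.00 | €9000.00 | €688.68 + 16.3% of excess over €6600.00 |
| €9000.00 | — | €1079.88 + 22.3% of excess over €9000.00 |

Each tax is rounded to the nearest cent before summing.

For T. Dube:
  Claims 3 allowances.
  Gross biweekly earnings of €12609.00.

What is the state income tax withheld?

€1630.47

State Income Tax: taxable = €12609.00 − 3×€380.00 = €11469.00
  €1079.88 + 22.3% × (€11469.00 − €9000.00) = €1079.88 + 22.3% × €2469.00 = €1630.47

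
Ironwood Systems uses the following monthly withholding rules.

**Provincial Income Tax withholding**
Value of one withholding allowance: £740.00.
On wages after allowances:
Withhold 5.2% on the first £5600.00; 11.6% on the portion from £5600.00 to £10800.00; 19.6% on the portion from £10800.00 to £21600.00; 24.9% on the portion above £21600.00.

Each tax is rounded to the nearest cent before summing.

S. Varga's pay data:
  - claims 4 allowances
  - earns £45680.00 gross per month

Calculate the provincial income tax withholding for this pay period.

Provincial Income Tax: taxable = £45680.00 − 4×£740.00 = £42720.00
  £3011.20 + 24.9% × (£42720.00 − £21600.00) = £3011.20 + 24.9% × £21120.00 = £8270.08

£8270.08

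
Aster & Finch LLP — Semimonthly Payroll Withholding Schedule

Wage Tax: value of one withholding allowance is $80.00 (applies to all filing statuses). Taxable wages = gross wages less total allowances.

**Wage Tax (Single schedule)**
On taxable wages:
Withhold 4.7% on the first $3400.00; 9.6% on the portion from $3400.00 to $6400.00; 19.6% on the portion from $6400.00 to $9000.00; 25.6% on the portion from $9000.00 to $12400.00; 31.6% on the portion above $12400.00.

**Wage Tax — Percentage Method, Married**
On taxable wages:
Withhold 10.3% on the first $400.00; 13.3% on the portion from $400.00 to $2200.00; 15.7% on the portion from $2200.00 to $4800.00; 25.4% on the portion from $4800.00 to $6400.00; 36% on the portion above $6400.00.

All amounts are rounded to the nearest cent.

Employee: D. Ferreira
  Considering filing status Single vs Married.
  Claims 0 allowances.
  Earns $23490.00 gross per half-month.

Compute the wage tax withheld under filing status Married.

$7247.60

Wage Tax (Married): taxable = $23490.00
  $1095.20 + 36% × ($23490.00 − $6400.00) = $1095.20 + 36% × $17090.00 = $7247.60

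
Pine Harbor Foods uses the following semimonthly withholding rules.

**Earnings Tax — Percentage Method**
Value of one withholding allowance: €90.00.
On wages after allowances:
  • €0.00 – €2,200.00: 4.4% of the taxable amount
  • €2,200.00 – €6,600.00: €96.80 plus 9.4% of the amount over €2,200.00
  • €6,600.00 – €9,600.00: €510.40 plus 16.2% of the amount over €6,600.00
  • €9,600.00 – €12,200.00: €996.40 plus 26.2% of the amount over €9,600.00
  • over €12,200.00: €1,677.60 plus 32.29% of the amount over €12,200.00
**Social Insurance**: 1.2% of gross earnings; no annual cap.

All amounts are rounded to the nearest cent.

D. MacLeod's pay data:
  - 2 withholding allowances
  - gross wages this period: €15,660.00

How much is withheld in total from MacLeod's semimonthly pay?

€2,924.63

Earnings Tax: taxable = €15,660.00 − 2×€90.00 = €15,480.00
  €1,677.60 + 32.29% × (€15,480.00 − €12,200.00) = €1,677.60 + 32.29% × €3,280.00 = €2,736.71
Social Insurance: 1.2% × €15,660.00 = €187.92
Total: €2,736.71 + €187.92 = €2,924.63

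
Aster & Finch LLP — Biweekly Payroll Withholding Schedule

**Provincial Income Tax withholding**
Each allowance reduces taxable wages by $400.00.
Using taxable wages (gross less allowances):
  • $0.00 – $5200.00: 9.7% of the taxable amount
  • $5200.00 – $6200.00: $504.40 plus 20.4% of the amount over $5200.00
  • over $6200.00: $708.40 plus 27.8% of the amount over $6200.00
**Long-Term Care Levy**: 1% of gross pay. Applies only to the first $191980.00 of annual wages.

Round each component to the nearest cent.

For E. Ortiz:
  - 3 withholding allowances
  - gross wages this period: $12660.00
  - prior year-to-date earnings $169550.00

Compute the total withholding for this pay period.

Provincial Income Tax: taxable = $12660.00 − 3×$400.00 = $11460.00
  $708.40 + 27.8% × ($11460.00 − $6200.00) = $708.40 + 27.8% × $5260.00 = $2170.68
Long-Term Care Levy: 1% × $12660.00 = $126.60
Total: $2170.68 + $126.60 = $2297.28

$2297.28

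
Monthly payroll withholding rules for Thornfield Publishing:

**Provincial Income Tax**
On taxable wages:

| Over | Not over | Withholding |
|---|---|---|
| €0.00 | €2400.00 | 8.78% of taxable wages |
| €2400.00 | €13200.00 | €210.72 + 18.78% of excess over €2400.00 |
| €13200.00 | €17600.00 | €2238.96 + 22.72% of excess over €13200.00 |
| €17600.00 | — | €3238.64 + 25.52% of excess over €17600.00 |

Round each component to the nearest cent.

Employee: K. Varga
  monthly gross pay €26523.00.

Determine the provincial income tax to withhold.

Provincial Income Tax: taxable = €26523.00
  €3238.64 + 25.52% × (€26523.00 − €17600.00) = €3238.64 + 25.52% × €8923.00 = €5515.79

€5515.79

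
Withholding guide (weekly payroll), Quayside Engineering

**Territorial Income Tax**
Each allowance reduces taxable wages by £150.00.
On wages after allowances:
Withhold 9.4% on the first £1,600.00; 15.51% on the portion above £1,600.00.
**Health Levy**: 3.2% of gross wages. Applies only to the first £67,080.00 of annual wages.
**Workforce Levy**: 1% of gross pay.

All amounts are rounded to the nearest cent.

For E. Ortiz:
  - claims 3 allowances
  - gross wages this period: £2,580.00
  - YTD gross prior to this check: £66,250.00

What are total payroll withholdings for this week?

Territorial Income Tax: taxable = £2,580.00 − 3×£150.00 = £2,130.00
  £150.40 + 15.51% × (£2,130.00 − £1,600.00) = £150.40 + 15.51% × £530.00 = £232.60
Health Levy: cap £67,080.00 − YTD £66,250.00 = £830.00 subject; 3.2% × £830.00 = £26.56
Workforce Levy: 1% × £2,580.00 = £25.80
Total: £232.60 + £26.56 + £25.80 = £284.96

£284.96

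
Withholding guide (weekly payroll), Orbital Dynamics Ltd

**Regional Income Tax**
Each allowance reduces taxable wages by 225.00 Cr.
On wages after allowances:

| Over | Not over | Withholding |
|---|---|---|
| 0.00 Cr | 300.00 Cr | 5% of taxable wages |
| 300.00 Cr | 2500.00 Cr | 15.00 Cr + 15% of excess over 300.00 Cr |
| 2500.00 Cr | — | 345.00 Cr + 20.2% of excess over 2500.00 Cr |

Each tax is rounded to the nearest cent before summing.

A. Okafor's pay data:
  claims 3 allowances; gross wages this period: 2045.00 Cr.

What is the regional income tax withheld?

Regional Income Tax: taxable = 2045.00 Cr − 3×225.00 Cr = 1370.00 Cr
  15.00 Cr + 15% × (1370.00 Cr − 300.00 Cr) = 15.00 Cr + 15% × 1070.00 Cr = 175.50 Cr

175.50 Cr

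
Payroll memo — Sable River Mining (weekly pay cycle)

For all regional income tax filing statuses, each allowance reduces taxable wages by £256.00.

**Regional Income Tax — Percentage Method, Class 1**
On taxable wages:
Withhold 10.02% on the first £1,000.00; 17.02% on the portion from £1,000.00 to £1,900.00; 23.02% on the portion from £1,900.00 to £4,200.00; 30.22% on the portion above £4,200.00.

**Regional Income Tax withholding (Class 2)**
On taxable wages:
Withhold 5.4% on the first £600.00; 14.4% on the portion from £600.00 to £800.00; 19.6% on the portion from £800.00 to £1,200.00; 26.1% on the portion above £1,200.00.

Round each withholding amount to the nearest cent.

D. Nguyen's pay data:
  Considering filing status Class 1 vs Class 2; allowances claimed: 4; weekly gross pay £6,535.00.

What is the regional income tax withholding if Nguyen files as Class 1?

£1,179.02

Regional Income Tax (Class 1): taxable = £6,535.00 − 4×£256.00 = £5,511.00
  £782.84 + 30.22% × (£5,511.00 − £4,200.00) = £782.84 + 30.22% × £1,311.00 = £1,179.02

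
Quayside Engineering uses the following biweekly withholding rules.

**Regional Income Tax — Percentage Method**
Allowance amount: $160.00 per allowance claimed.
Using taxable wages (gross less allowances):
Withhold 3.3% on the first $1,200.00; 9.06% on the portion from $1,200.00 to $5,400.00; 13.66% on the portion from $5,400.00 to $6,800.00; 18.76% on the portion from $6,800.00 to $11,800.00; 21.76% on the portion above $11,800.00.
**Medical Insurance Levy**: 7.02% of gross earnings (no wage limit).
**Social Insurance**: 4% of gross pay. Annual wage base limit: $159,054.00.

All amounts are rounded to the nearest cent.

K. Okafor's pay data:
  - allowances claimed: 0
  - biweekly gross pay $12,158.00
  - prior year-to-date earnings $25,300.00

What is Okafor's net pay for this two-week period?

Regional Income Tax: taxable = $12,158.00
  $1,549.36 + 21.76% × ($12,158.00 − $11,800.00) = $1,549.36 + 21.76% × $358.00 = $1,627.26
Medical Insurance Levy: 7.02% × $12,158.00 = $853.49
Social Insurance: 4% × $12,158.00 = $486.32
Total withheld: $1,627.26 + $853.49 + $486.32 = $2,967.07
Net pay: $12,158.00 − $2,967.07 = $9,190.93

$9,190.93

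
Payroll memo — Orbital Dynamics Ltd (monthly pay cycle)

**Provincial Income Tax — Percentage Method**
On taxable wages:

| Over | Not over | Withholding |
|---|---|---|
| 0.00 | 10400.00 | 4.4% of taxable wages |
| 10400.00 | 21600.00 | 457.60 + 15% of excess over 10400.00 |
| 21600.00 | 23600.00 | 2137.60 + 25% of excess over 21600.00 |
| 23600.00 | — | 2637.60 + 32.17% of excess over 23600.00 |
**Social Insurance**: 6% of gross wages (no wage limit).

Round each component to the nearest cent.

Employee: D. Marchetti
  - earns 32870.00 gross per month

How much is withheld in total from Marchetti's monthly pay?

Provincial Income Tax: taxable = 32870.00
  2637.60 + 32.17% × (32870.00 − 23600.00) = 2637.60 + 32.17% × 9270.00 = 5619.76
Social Insurance: 6% × 32870.00 = 1972.20
Total: 5619.76 + 1972.20 = 7591.96

7591.96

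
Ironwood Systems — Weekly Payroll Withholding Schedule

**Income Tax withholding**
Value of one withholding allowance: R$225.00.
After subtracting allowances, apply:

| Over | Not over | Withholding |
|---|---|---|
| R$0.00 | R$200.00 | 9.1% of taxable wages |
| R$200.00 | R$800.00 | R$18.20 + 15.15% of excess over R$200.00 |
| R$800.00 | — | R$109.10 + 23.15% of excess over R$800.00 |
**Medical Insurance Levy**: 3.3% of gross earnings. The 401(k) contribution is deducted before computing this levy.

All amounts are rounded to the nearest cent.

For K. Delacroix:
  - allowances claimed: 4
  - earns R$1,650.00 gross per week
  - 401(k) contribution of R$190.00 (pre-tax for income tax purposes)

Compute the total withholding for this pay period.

Income Tax: taxable = R$1,650.00 − R$190.00 − 4×R$225.00 = R$560.00
  R$18.20 + 15.15% × (R$560.00 − R$200.00) = R$18.20 + 15.15% × R$360.00 = R$72.74
Medical Insurance Levy: 3.3% × R$1,460.00 = R$48.18
Total: R$72.74 + R$48.18 = R$120.92

R$120.92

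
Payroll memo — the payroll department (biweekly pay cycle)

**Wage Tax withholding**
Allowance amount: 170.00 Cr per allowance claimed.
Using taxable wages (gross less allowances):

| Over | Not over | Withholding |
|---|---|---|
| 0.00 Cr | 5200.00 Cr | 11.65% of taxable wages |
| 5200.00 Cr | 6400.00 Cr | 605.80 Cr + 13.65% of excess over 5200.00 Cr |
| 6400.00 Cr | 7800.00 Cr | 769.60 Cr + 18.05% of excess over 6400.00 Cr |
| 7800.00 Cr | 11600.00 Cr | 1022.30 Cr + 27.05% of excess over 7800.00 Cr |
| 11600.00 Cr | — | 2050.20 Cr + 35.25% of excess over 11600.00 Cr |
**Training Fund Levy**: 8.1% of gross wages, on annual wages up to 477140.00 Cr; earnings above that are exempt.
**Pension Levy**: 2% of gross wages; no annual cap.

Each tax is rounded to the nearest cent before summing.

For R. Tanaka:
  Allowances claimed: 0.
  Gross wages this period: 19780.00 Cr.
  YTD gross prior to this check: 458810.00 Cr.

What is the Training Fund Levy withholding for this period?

1484.73 Cr

Training Fund Levy: cap 477140.00 Cr − YTD 458810.00 Cr = 18330.00 Cr subject; 8.1% × 18330.00 Cr = 1484.73 Cr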